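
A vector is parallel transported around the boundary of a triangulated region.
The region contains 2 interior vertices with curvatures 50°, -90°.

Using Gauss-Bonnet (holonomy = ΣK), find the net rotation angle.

Holonomy = total enclosed curvature = 50° + (-90°) = -40°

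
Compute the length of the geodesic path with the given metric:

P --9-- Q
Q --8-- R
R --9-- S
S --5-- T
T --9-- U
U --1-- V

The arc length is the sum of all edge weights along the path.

Arc length = 9 + 8 + 9 + 5 + 9 + 1 = 41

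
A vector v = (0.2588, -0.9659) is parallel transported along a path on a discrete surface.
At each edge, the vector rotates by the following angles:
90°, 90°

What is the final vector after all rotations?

Total rotation: 90° + 90° = 180°. Final vector: (-0.2588, 0.9659)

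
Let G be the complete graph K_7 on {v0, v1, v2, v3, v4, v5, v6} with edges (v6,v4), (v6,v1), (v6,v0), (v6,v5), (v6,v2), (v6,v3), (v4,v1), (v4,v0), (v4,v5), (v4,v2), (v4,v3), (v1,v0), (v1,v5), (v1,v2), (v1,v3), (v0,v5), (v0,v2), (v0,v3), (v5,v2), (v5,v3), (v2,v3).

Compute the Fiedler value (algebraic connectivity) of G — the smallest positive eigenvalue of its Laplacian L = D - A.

For the complete graph K_n, L = nI − J (J = all-ones matrix). J has eigenvalues n (once, eigenvector 𝟙) and 0 (multiplicity n−1), so L has eigenvalues 0 (once) and n (multiplicity n−1). Here n = 7: eigenvalue 0 once and 7 with multiplicity 6.
Laplacian eigenvalues: [0.0, 7.0, 7.0, 7.0, 7.0, 7.0, 7.0]. Algebraic connectivity (smallest non-zero eigenvalue) = 7.0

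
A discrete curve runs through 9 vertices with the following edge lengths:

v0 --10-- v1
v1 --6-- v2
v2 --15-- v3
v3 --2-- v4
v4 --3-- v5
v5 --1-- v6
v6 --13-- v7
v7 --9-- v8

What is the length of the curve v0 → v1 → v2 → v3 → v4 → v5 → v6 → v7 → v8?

Arc length = 10 + 6 + 15 + 2 + 3 + 1 + 13 + 9 = 59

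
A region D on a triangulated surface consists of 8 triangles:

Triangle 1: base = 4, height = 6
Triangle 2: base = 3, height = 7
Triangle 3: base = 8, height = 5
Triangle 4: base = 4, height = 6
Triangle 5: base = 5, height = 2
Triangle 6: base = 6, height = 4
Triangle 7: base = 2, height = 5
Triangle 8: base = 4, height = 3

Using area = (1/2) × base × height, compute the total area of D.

(1/2)×4×6 + (1/2)×3×7 + (1/2)×8×5 + (1/2)×4×6 + (1/2)×5×2 + (1/2)×6×4 + (1/2)×2×5 + (1/2)×4×3 = 82.5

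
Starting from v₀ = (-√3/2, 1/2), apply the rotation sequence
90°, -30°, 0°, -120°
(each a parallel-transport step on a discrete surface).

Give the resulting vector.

Total rotation: 90° + (-30°) + 0° + (-120°) = -60°. Final vector: (0, 1)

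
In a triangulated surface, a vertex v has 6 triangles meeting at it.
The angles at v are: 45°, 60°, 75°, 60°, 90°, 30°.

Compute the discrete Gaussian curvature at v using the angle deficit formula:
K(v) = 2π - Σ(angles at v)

Sum of angles = 360°. K = 360° - 360° = 0°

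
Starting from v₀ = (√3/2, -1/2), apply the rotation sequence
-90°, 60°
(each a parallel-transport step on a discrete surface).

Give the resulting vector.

Total rotation: (-90°) + 60° = -30°. Final vector: (0.5000, -0.8660)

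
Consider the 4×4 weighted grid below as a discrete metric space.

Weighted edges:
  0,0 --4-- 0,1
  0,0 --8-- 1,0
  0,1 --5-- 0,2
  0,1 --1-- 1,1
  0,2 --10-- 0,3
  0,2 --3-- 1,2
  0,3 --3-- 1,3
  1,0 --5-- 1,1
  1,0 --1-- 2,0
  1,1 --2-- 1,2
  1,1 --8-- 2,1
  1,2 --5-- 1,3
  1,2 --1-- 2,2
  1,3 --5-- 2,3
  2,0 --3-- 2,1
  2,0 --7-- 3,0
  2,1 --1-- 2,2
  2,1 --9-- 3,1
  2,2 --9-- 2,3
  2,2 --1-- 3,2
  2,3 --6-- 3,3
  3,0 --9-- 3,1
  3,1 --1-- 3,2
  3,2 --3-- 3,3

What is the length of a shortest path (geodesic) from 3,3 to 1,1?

Shortest path: 3,3 → 3,2 → 2,2 → 1,2 → 1,1, total weight = 7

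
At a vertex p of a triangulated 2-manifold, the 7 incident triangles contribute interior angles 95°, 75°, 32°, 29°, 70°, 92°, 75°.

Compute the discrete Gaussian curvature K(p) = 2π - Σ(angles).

Sum of angles = 468°. K = 360° - 468° = -108° = -3π/5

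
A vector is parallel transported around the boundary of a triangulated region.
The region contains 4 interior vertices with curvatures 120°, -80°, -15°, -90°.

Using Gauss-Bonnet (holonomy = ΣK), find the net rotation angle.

Holonomy = total enclosed curvature = 120° + (-80°) + (-15°) + (-90°) = -65°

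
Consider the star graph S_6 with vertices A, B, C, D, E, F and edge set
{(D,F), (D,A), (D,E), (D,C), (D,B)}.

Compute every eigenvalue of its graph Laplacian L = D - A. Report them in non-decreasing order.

The star S_6 is the complete bipartite graph K_{1,5} (one hub of degree 5, 5 leaves of degree 1). The Laplacian spectrum of K_{p,q} is 0, p (multiplicity q−1), q (multiplicity p−1), p+q. With p = 1, q = 5: 0 once, 1 with multiplicity 4, and 6 once. (Check: trace L = sum of degrees = 10 = 4·1 + 6.)
Laplacian eigenvalues (increasing order): [0.0, 1.0, 1.0, 1.0, 1.0, 6.0]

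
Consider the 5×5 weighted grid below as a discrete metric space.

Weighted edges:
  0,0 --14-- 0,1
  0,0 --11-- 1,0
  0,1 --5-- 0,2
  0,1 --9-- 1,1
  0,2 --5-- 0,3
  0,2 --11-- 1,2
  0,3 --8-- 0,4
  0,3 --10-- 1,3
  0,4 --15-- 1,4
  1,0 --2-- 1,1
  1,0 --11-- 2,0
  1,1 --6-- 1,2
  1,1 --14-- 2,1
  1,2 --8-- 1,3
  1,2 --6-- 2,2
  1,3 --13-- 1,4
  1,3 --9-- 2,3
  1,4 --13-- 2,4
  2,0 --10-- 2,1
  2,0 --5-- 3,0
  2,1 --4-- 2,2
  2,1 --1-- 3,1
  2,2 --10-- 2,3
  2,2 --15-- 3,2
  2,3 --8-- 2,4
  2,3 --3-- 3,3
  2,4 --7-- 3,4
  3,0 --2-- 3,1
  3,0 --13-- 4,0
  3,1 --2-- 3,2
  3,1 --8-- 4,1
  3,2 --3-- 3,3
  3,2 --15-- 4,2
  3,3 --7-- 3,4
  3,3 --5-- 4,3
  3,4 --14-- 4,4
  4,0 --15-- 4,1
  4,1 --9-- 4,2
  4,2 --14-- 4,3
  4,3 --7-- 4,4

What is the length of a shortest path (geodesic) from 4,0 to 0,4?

Shortest path: 4,0 → 3,0 → 3,1 → 3,2 → 3,3 → 2,3 → 1,3 → 0,3 → 0,4, total weight = 50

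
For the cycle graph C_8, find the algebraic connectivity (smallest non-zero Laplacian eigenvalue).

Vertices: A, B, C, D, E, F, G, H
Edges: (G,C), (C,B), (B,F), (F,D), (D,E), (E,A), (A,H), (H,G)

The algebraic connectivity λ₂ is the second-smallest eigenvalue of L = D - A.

The cycle graph C_n has Laplacian eigenvalues λ_k = 2 − 2cos(2πk/n), k = 0, 1, …, n−1. Here n = 8:
k=0: 2 − 2cos(0) = 0.0; k=1: 2 − 2cos(π/4) = 0.5858; k=2: 2 − 2cos(π/2) = 2.0; k=3: 2 − 2cos(3π/4) = 3.4142; k=4: 2 − 2cos(π) = 4.0; k=5: 2 − 2cos(5π/4) = 3.4142; k=6: 2 − 2cos(3π/2) = 2.0; k=7: 2 − 2cos(7π/4) = 0.5858.
Laplacian eigenvalues: [0.0, 0.5858, 0.5858, 2.0, 2.0, 3.4142, 3.4142, 4.0]. Algebraic connectivity (smallest non-zero eigenvalue) = 0.5858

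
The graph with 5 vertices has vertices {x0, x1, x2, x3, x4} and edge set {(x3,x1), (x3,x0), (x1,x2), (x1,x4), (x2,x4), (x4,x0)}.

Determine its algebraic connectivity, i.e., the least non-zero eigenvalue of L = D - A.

Degrees: deg(x0) = 2, deg(x1) = 3, deg(x2) = 2, deg(x3) = 2, deg(x4) = 3.
L = D − A with rows/columns ordered (x0, x1, x2, x3, x4):
  [ 2,  0,  0, -1, -1]
  [ 0,  3, -1, -1, -1]
  [ 0, -1,  2,  0, -1]
  [-1, -1,  0,  2,  0]
  [-1, -1, -1,  0,  3]
Characteristic polynomial: det(λI − L) = λ(λ² − 5λ + 5)(λ² − 7λ + 11).
Roots: λ = 0; (λ² − 5λ + 5) = 0 ⇒ λ = (5 ± √5)/2 ≈ 1.382, 3.618; (λ² − 7λ + 11) = 0 ⇒ λ = (7 ± √5)/2 ≈ 2.382, 4.618.
(Check: the roots sum (with multiplicity) to 12, matching trace L = Σdeg = 2·6 = 12.)
Laplacian eigenvalues: [0.0, 1.382, 2.382, 3.618, 4.618]. Algebraic connectivity (smallest non-zero eigenvalue) = 1.382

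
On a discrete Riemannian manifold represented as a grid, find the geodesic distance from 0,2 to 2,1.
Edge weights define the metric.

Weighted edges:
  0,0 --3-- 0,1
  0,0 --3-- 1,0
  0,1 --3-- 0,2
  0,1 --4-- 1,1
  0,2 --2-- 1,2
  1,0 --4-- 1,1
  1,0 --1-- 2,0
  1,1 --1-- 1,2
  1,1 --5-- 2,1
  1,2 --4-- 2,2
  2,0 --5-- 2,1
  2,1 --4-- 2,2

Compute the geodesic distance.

Shortest path: 0,2 → 1,2 → 1,1 → 2,1, total weight = 8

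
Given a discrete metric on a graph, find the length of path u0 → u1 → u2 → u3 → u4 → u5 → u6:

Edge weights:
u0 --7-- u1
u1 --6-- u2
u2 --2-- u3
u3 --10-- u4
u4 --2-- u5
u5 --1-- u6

Arc length = 7 + 6 + 2 + 10 + 2 + 1 = 28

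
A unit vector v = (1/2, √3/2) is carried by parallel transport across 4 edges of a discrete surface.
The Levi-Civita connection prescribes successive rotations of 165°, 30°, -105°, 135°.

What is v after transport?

Total rotation: 165° + 30° + (-105°) + 135° = 225° ≡ -135° (mod 360°). Final vector: (0.2588, -0.9659)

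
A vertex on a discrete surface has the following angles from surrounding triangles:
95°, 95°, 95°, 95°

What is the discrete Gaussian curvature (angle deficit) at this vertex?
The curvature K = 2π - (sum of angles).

Sum of angles = 380°. K = 360° - 380° = -20° = -π/9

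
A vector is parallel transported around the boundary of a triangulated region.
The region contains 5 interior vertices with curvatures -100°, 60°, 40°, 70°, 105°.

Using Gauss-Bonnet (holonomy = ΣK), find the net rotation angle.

Holonomy = total enclosed curvature = (-100°) + 60° + 40° + 70° + 105° = 175°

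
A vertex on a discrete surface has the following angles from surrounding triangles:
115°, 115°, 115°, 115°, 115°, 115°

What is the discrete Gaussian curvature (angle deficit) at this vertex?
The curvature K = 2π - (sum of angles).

Sum of angles = 690°. K = 360° - 690° = -330° = -11π/6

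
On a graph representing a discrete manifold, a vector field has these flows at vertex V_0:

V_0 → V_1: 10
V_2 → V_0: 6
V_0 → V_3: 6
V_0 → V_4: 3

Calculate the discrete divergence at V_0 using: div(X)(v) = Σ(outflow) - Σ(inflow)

Divergence = sum of outgoing flows = 10 + (-6) + 6 + 3 = 13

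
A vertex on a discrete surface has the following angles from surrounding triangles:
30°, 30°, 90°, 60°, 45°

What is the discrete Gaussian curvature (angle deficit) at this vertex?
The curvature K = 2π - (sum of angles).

Sum of angles = 255°. K = 360° - 255° = 105° = 7π/12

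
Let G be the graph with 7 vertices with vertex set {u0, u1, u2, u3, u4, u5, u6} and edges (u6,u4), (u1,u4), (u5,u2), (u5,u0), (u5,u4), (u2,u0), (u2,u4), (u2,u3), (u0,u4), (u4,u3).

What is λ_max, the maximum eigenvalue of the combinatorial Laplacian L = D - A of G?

Degrees: deg(u0) = 3, deg(u1) = 1, deg(u2) = 4, deg(u3) = 2, deg(u4) = 6, deg(u5) = 3, deg(u6) = 1.
L = D − A with rows/columns ordered (u0, u1, u2, u3, u4, u5, u6):
  [ 3,  0, -1,  0, -1, -1,  0]
  [ 0,  1,  0,  0, -1,  0,  0]
  [-1,  0,  4, -1, -1, -1,  0]
  [ 0,  0, -1,  2, -1,  0,  0]
  [-1, -1, -1, -1,  6, -1, -1]
  [-1,  0, -1,  0, -1,  3,  0]
  [ 0,  0,  0,  0, -1,  0,  1]
Characteristic polynomial: det(λI − L) = λ(λ − 1)²(λ − 2)(λ − 4)(λ − 5)(λ − 7).
Roots: λ = 0; (λ − 1) = 0 ⇒ λ = 1 (multiplicity 2); (λ − 2) = 0 ⇒ λ = 2; (λ − 4) = 0 ⇒ λ = 4; (λ − 5) = 0 ⇒ λ = 5; (λ − 7) = 0 ⇒ λ = 7.
(Check: the roots sum (with multiplicity) to 20, matching trace L = Σdeg = 2·10 = 20.)
Laplacian eigenvalues: [0.0, 1.0, 1.0, 2.0, 4.0, 5.0, 7.0]. Largest eigenvalue (spectral radius) = 7.0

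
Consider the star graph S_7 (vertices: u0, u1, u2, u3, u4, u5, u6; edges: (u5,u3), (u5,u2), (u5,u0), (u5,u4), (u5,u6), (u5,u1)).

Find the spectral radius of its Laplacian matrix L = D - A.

The star S_7 is the complete bipartite graph K_{1,6} (one hub of degree 6, 6 leaves of degree 1). The Laplacian spectrum of K_{p,q} is 0, p (multiplicity q−1), q (multiplicity p−1), p+q. With p = 1, q = 6: 0 once, 1 with multiplicity 5, and 7 once. (Check: trace L = sum of degrees = 12 = 5·1 + 7.)
Laplacian eigenvalues: [0.0, 1.0, 1.0, 1.0, 1.0, 1.0, 7.0]. Largest eigenvalue (spectral radius) = 7.0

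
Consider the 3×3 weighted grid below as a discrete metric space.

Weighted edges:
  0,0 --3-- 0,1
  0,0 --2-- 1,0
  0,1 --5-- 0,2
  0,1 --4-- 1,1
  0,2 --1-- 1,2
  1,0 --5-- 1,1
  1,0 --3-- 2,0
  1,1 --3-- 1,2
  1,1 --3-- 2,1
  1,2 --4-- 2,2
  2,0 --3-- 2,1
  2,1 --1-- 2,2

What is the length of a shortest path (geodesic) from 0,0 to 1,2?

Shortest path: 0,0 → 0,1 → 0,2 → 1,2, total weight = 9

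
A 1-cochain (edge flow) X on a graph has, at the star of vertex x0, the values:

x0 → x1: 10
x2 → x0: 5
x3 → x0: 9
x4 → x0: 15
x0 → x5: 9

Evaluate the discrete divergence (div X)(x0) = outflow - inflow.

Divergence = sum of outgoing flows = 10 + (-5) + (-9) + (-15) + 9 = -10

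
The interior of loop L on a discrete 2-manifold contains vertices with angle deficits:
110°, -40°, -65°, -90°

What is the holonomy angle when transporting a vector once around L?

Holonomy = total enclosed curvature = 110° + (-40°) + (-65°) + (-90°) = -85°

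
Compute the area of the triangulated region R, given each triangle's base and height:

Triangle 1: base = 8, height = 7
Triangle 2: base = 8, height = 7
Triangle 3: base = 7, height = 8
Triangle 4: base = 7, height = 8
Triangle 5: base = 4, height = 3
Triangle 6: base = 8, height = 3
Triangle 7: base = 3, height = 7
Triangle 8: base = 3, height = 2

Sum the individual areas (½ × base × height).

(1/2)×8×7 + (1/2)×8×7 + (1/2)×7×8 + (1/2)×7×8 + (1/2)×4×3 + (1/2)×8×3 + (1/2)×3×7 + (1/2)×3×2 = 143.5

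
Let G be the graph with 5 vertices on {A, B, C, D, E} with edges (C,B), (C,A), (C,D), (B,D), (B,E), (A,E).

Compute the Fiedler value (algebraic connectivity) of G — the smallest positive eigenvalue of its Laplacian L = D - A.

Degrees: deg(A) = 2, deg(B) = 3, deg(C) = 3, deg(D) = 2, deg(E) = 2.
L = D − A with rows/columns ordered (A, B, C, D, E):
  [ 2,  0, -1,  0, -1]
  [ 0,  3, -1, -1, -1]
  [-1, -1,  3, -1,  0]
  [ 0, -1, -1,  2,  0]
  [-1, -1,  0,  0,  2]
Characteristic polynomial: det(λI − L) = λ(λ² − 5λ + 5)(λ² − 7λ + 11).
Roots: λ = 0; (λ² − 5λ + 5) = 0 ⇒ λ = (5 ± √5)/2 ≈ 1.382, 3.618; (λ² − 7λ + 11) = 0 ⇒ λ = (7 ± √5)/2 ≈ 2.382, 4.618.
(Check: the roots sum (with multiplicity) to 12, matching trace L = Σdeg = 2·6 = 12.)
Laplacian eigenvalues: [0.0, 1.382, 2.382, 3.618, 4.618]. Algebraic connectivity (smallest non-zero eigenvalue) = 1.382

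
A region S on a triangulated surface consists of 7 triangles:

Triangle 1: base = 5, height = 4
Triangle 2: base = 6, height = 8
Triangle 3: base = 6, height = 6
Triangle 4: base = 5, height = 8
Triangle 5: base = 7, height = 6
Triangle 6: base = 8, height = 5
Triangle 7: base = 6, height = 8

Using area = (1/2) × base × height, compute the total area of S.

(1/2)×5×4 + (1/2)×6×8 + (1/2)×6×6 + (1/2)×5×8 + (1/2)×7×6 + (1/2)×8×5 + (1/2)×6×8 = 137.0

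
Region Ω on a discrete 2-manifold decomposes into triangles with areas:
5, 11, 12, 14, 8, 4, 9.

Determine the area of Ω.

5 + 11 + 12 + 14 + 8 + 4 + 9 = 63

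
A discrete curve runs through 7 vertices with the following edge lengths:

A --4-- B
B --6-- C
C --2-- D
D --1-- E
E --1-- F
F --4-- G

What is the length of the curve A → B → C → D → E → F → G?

Arc length = 4 + 6 + 2 + 1 + 1 + 4 = 18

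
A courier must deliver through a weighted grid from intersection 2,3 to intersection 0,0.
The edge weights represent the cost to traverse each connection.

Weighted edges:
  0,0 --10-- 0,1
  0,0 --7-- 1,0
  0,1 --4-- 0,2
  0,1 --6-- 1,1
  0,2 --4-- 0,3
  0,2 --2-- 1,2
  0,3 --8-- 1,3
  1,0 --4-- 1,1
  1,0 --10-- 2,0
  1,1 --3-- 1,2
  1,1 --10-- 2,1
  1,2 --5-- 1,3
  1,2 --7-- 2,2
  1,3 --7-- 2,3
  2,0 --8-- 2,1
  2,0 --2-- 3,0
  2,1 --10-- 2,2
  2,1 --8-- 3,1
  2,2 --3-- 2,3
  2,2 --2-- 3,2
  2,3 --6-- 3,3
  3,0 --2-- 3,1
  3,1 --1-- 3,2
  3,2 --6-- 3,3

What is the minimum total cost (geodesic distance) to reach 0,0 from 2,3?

Shortest path: 2,3 → 2,2 → 1,2 → 1,1 → 1,0 → 0,0, total weight = 24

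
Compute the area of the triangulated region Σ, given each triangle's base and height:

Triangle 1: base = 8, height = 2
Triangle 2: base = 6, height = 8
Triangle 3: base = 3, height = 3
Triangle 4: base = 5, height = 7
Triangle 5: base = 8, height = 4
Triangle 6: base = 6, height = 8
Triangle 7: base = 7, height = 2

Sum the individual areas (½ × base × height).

(1/2)×8×2 + (1/2)×6×8 + (1/2)×3×3 + (1/2)×5×7 + (1/2)×8×4 + (1/2)×6×8 + (1/2)×7×2 = 101.0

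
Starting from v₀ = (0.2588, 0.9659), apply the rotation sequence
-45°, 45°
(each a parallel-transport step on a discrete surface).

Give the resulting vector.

Total rotation: (-45°) + 45° = 0°. Final vector: (0.2588, 0.9659)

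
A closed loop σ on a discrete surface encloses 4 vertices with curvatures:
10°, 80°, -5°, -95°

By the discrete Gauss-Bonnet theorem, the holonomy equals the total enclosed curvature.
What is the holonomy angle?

Holonomy = total enclosed curvature = 10° + 80° + (-5°) + (-95°) = -10°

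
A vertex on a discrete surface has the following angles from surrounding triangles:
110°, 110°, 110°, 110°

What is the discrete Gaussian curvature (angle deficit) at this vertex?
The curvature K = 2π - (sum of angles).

Sum of angles = 440°. K = 360° - 440° = -80° = -4π/9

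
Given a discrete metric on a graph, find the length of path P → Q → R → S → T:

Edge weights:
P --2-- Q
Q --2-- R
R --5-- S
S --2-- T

Arc length = 2 + 2 + 5 + 2 = 11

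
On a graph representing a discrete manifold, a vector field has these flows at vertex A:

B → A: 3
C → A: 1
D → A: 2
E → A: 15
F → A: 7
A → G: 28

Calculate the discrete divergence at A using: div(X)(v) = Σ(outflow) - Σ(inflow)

Divergence = sum of outgoing flows = (-3) + (-1) + (-2) + (-15) + (-7) + 28 = 0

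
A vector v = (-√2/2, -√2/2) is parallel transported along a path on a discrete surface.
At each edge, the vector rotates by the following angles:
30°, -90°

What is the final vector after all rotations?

Total rotation: 30° + (-90°) = -60°. Final vector: (-0.9659, 0.2588)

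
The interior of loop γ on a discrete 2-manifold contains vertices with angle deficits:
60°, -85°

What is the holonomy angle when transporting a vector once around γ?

Holonomy = total enclosed curvature = 60° + (-85°) = -25°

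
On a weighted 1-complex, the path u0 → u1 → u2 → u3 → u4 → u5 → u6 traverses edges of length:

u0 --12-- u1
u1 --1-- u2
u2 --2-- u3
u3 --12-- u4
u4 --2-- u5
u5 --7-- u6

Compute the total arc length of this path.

Arc length = 12 + 1 + 2 + 12 + 2 + 7 = 36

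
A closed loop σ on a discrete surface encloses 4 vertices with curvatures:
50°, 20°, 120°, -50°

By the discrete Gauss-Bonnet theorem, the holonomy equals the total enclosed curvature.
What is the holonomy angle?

Holonomy = total enclosed curvature = 50° + 20° + 120° + (-50°) = 140°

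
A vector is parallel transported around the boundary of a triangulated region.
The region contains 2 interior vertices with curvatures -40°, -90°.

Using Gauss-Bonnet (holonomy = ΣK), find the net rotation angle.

Holonomy = total enclosed curvature = (-40°) + (-90°) = -130°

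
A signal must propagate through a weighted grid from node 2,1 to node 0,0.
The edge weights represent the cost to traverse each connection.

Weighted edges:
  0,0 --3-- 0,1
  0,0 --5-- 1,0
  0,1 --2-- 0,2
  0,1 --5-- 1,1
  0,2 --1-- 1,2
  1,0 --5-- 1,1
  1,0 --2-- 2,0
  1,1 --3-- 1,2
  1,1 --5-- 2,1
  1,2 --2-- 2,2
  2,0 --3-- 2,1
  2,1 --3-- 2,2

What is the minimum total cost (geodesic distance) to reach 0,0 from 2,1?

Shortest path: 2,1 → 2,0 → 1,0 → 0,0, total weight = 10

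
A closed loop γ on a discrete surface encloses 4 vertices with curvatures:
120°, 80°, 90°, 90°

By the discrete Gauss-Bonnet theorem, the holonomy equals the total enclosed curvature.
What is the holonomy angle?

Holonomy = total enclosed curvature = 120° + 80° + 90° + 90° = 380°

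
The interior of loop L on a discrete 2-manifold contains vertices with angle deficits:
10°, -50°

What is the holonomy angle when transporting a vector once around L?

Holonomy = total enclosed curvature = 10° + (-50°) = -40°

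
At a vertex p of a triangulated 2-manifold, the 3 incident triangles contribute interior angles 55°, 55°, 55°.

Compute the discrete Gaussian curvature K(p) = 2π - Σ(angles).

Sum of angles = 165°. K = 360° - 165° = 195°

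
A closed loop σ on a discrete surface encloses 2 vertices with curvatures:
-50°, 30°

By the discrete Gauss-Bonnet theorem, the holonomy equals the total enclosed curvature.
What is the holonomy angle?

Holonomy = total enclosed curvature = (-50°) + 30° = -20°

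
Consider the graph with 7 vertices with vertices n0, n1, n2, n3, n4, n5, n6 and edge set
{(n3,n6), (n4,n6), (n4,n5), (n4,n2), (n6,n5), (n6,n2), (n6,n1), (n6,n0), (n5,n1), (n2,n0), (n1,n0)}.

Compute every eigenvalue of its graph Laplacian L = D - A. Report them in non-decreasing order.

Degrees: deg(n0) = 3, deg(n1) = 3, deg(n2) = 3, deg(n3) = 1, deg(n4) = 3, deg(n5) = 3, deg(n6) = 6.
L = D − A with rows/columns ordered (n0, n1, n2, n3, n4, n5, n6):
  [ 3, -1, -1,  0,  0,  0, -1]
  [-1,  3,  0,  0,  0, -1, -1]
  [-1,  0,  3,  0, -1,  0, -1]
  [ 0,  0,  0,  1,  0,  0, -1]
  [ 0,  0, -1,  0,  3, -1, -1]
  [ 0, -1,  0,  0, -1,  3, -1]
  [-1, -1, -1, -1, -1, -1,  6]
Characteristic polynomial: det(λI − L) = λ(λ − 1)(λ² − 7λ + 11)²(λ − 7).
Roots: λ = 0; (λ − 1) = 0 ⇒ λ = 1; (λ² − 7λ + 11) = 0 ⇒ λ = (7 ± √5)/2 ≈ 2.382, 4.618 (multiplicity 2); (λ − 7) = 0 ⇒ λ = 7.
(Check: the roots sum (with multiplicity) to 22, matching trace L = Σdeg = 2·11 = 22.)
Laplacian eigenvalues (increasing order): [0.0, 1.0, 2.382, 2.382, 4.618, 4.618, 7.0]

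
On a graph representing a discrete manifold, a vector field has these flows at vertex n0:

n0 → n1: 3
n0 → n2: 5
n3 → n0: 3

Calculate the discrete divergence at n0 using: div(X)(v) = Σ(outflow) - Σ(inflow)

Divergence = sum of outgoing flows = 3 + 5 + (-3) = 5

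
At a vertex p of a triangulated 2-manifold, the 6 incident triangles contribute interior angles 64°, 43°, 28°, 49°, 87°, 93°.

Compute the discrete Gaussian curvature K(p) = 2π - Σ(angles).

Sum of angles = 364°. K = 360° - 364° = -4° = -π/45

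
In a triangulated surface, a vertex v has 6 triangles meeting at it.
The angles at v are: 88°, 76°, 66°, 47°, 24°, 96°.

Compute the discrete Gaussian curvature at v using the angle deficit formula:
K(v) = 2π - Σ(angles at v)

Sum of angles = 397°. K = 360° - 397° = -37° = -37π/180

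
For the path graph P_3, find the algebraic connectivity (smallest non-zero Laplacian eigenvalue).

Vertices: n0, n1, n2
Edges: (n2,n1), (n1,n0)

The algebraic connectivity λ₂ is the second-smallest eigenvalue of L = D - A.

The path graph P_n has Laplacian eigenvalues λ_k = 2 − 2cos(kπ/n), k = 0, 1, …, n−1. Here n = 3:
k=0: 2 − 2cos(0) = 0.0; k=1: 2 − 2cos(π/3) = 1.0; k=2: 2 − 2cos(2π/3) = 3.0.
Laplacian eigenvalues: [0.0, 1.0, 3.0]. Algebraic connectivity (smallest non-zero eigenvalue) = 1.0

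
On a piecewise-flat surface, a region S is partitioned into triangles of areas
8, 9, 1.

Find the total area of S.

8 + 9 + 1 = 18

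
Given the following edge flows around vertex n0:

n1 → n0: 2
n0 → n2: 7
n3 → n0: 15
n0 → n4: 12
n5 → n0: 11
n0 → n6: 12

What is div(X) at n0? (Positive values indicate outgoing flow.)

Divergence = sum of outgoing flows = (-2) + 7 + (-15) + 12 + (-11) + 12 = 3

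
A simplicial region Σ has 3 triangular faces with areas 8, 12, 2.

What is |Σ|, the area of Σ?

8 + 12 + 2 = 22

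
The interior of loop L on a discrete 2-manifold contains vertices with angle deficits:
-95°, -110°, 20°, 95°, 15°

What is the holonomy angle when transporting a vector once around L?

Holonomy = total enclosed curvature = (-95°) + (-110°) + 20° + 95° + 15° = -75°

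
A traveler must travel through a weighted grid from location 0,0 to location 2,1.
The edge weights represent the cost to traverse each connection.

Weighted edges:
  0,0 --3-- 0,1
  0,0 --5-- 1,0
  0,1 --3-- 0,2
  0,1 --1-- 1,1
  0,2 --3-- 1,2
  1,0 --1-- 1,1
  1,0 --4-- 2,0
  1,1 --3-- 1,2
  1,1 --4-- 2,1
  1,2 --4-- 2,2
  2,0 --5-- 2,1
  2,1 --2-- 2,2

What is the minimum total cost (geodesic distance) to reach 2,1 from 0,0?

Shortest path: 0,0 → 0,1 → 1,1 → 2,1, total weight = 8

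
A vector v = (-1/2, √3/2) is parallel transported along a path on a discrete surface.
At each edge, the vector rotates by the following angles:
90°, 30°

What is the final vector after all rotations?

Total rotation: 90° + 30° = 120°. Final vector: (-0.5000, -0.8660)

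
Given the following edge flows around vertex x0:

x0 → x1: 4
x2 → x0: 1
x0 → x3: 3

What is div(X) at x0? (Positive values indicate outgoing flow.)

Divergence = sum of outgoing flows = 4 + (-1) + 3 = 6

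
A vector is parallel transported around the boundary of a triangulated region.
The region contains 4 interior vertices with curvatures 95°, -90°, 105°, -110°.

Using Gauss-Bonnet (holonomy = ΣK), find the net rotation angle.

Holonomy = total enclosed curvature = 95° + (-90°) + 105° + (-110°) = 0°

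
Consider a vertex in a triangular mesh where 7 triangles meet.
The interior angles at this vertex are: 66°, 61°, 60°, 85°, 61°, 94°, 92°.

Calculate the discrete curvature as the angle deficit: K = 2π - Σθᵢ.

Sum of angles = 519°. K = 360° - 519° = -159° = -53π/60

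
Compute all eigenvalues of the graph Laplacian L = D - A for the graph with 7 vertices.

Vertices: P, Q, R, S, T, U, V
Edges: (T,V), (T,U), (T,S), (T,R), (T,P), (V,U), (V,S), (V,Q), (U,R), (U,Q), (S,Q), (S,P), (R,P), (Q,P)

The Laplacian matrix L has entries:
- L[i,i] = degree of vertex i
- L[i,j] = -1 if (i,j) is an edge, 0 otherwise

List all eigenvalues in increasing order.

Degrees: deg(P) = 4, deg(Q) = 4, deg(R) = 3, deg(S) = 4, deg(T) = 5, deg(U) = 4, deg(V) = 4.
L = D − A with rows/columns ordered (P, Q, R, S, T, U, V):
  [ 4, -1, -1, -1, -1,  0,  0]
  [-1,  4,  0, -1,  0, -1, -1]
  [-1,  0,  3,  0, -1, -1,  0]
  [-1, -1,  0,  4, -1,  0, -1]
  [-1,  0, -1, -1,  5, -1, -1]
  [ 0, -1, -1,  0, -1,  4, -1]
  [ 0, -1,  0, -1, -1, -1,  4]
Characteristic polynomial: det(λI − L) = λ(λ² − 8λ + 14)(λ² − 9λ + 19)(λ² − 11λ + 29).
Roots: λ = 0; (λ² − 8λ + 14) = 0 ⇒ λ = 4 ± √2 ≈ 2.5858, 5.4142; (λ² − 9λ + 19) = 0 ⇒ λ = (9 ± √5)/2 ≈ 3.382, 5.618; (λ² − 11λ + 29) = 0 ⇒ λ = (11 ± √5)/2 ≈ 4.382, 6.618.
(Check: the roots sum (with multiplicity) to 28, matching trace L = Σdeg = 2·14 = 28.)
Laplacian eigenvalues (increasing order): [0.0, 2.5858, 3.382, 4.382, 5.4142, 5.618, 6.618]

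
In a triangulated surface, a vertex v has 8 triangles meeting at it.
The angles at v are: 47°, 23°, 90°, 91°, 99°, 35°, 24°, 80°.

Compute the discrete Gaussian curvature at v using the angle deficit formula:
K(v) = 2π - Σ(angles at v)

Sum of angles = 489°. K = 360° - 489° = -129° = -43π/60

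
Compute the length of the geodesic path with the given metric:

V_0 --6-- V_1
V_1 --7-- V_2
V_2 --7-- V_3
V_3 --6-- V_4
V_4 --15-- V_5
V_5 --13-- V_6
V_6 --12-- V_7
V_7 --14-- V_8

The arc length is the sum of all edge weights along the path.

Arc length = 6 + 7 + 7 + 6 + 15 + 13 + 12 + 14 = 80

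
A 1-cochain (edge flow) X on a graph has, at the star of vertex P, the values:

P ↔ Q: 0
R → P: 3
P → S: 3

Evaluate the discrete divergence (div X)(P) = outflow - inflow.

Divergence = sum of outgoing flows = 0 + (-3) + 3 = 0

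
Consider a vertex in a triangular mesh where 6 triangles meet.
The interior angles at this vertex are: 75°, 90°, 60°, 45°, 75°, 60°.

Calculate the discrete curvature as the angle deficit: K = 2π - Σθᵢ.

Sum of angles = 405°. K = 360° - 405° = -45° = -π/4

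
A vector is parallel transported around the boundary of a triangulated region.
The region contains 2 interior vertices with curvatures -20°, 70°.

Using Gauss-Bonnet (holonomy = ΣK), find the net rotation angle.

Holonomy = total enclosed curvature = (-20°) + 70° = 50°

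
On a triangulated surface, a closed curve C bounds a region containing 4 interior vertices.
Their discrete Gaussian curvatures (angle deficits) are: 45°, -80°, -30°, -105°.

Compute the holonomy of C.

Holonomy = total enclosed curvature = 45° + (-80°) + (-30°) + (-105°) = -170°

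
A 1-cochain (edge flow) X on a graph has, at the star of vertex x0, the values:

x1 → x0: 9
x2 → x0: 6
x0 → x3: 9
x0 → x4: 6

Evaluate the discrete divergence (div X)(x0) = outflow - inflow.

Divergence = sum of outgoing flows = (-9) + (-6) + 9 + 6 = 0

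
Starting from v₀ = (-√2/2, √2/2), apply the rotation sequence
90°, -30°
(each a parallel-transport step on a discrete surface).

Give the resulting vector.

Total rotation: 90° + (-30°) = 60°. Final vector: (-0.9659, -0.2588)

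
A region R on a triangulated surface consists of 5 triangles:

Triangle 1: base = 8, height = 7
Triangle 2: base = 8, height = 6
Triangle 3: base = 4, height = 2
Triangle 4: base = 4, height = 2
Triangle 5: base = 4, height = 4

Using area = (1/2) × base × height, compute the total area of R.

(1/2)×8×7 + (1/2)×8×6 + (1/2)×4×2 + (1/2)×4×2 + (1/2)×4×4 = 68.0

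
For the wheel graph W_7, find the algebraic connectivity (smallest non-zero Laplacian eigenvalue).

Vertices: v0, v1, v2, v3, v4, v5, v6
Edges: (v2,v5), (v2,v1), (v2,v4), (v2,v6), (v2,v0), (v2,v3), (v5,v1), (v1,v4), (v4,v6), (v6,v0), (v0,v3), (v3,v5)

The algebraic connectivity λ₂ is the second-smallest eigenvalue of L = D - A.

The wheel W_7 is the join K_1 ∨ C_6 (a hub joined to every vertex of a cycle of length 6). For a join G ∨ H (G on p vertices, H on q vertices) the Laplacian spectrum is 0, p+q, the eigenvalues of L(G) other than one 0 each shifted by +q, and the eigenvalues of L(H) other than one 0 each shifted by +p. With G = K_1 (p = 1, nothing left after dropping its 0) and H = C_6 (q = 6, eigenvalues 2 − 2cos(2πk/6), k = 0, …, 5; drop k = 0), the spectrum of W_7 is 0, 7, and 1 + (2 − 2cos(2πk/6)) = 3 − 2cos(2πk/6) for k = 1, …, 5:
k=1: 3 − 2cos(π/3) = 2.0; k=2: 3 − 2cos(2π/3) = 4.0; k=3: 3 − 2cos(π) = 5.0; k=4: 3 − 2cos(4π/3) = 4.0; k=5: 3 − 2cos(5π/3) = 2.0.
Laplacian eigenvalues: [0.0, 2.0, 2.0, 4.0, 4.0, 5.0, 7.0]. Algebraic connectivity (smallest non-zero eigenvalue) = 2.0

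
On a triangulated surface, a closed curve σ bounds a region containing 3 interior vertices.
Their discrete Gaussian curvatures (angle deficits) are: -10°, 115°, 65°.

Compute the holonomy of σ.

Holonomy = total enclosed curvature = (-10°) + 115° + 65° = 170°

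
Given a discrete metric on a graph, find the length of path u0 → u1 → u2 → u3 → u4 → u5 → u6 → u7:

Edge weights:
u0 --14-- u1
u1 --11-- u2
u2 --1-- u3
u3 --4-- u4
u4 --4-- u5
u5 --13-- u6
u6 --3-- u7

Arc length = 14 + 11 + 1 + 4 + 4 + 13 + 3 = 50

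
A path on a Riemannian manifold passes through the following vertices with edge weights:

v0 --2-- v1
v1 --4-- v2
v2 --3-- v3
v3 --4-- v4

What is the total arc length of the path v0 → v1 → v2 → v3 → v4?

Arc length = 2 + 4 + 3 + 4 = 13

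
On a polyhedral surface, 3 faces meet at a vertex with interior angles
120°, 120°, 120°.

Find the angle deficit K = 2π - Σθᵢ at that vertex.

Sum of angles = 360°. K = 360° - 360° = 0° = 0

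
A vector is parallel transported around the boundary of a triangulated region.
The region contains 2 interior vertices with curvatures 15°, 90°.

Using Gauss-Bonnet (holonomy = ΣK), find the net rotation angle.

Holonomy = total enclosed curvature = 15° + 90° = 105°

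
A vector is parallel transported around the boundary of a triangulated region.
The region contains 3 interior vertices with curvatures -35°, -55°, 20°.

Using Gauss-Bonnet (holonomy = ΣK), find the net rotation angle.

Holonomy = total enclosed curvature = (-35°) + (-55°) + 20° = -70°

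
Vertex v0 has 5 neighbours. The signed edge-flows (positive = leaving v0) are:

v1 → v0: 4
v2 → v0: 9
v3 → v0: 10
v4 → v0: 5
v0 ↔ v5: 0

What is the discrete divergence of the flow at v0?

Divergence = sum of outgoing flows = (-4) + (-9) + (-10) + (-5) + 0 = -28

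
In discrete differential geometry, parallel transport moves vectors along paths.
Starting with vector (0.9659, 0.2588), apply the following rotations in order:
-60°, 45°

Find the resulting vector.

Total rotation: (-60°) + 45° = -15°. Final vector: (1, 0)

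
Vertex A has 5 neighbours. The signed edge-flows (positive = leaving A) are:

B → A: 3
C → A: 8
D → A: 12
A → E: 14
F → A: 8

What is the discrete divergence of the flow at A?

Divergence = sum of outgoing flows = (-3) + (-8) + (-12) + 14 + (-8) = -17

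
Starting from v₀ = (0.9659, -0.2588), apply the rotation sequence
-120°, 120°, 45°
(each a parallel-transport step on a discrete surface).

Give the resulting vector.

Total rotation: (-120°) + 120° + 45° = 45°. Final vector: (0.8660, 0.5000)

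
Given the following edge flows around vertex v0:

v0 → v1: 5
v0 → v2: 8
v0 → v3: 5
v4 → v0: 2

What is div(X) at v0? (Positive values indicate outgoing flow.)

Divergence = sum of outgoing flows = 5 + 8 + 5 + (-2) = 16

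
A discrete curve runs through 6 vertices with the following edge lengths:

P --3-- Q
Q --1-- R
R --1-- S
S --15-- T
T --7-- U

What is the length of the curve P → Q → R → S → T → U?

Arc length = 3 + 1 + 1 + 15 + 7 = 27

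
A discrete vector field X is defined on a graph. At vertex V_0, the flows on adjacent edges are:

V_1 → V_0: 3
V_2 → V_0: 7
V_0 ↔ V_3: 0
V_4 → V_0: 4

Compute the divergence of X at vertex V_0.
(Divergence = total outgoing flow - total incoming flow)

Divergence = sum of outgoing flows = (-3) + (-7) + 0 + (-4) = -14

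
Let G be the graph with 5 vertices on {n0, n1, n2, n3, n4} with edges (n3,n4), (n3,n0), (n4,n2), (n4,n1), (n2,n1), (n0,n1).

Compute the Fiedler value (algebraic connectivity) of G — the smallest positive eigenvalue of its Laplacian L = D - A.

Degrees: deg(n0) = 2, deg(n1) = 3, deg(n2) = 2, deg(n3) = 2, deg(n4) = 3.
L = D − A with rows/columns ordered (n0, n1, n2, n3, n4):
  [ 2, -1,  0, -1,  0]
  [-1,  3, -1,  0, -1]
  [ 0, -1,  2,  0, -1]
  [-1,  0,  0,  2, -1]
  [ 0, -1, -1, -1,  3]
Characteristic polynomial: det(λI − L) = λ(λ² − 5λ + 5)(λ² − 7λ + 11).
Roots: λ = 0; (λ² − 5λ + 5) = 0 ⇒ λ = (5 ± √5)/2 ≈ 1.382, 3.618; (λ² − 7λ + 11) = 0 ⇒ λ = (7 ± √5)/2 ≈ 2.382, 4.618.
(Check: the roots sum (with multiplicity) to 12, matching trace L = Σdeg = 2·6 = 12.)
Laplacian eigenvalues: [0.0, 1.382, 2.382, 3.618, 4.618]. Algebraic connectivity (smallest non-zero eigenvalue) = 1.382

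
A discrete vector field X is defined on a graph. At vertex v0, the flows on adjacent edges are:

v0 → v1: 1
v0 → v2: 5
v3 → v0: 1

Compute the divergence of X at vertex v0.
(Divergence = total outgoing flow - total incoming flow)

Divergence = sum of outgoing flows = 1 + 5 + (-1) = 5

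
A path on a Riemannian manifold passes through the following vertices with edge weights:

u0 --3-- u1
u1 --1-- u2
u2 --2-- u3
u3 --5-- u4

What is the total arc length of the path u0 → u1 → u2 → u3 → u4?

Arc length = 3 + 1 + 2 + 5 = 11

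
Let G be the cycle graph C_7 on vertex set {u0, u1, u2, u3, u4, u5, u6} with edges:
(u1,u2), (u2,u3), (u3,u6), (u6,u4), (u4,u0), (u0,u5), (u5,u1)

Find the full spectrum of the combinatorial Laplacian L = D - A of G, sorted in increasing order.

The cycle graph C_n has Laplacian eigenvalues λ_k = 2 − 2cos(2πk/n), k = 0, 1, …, n−1. Here n = 7:
k=0: 2 − 2cos(0) = 0.0; k=1: 2 − 2cos(2π/7) = 0.753; k=2: 2 − 2cos(4π/7) = 2.445; k=3: 2 − 2cos(6π/7) = 3.8019; k=4: 2 − 2cos(8π/7) = 3.8019; k=5: 2 − 2cos(10π/7) = 2.445; k=6: 2 − 2cos(12π/7) = 0.753.
Laplacian eigenvalues (increasing order): [0.0, 0.753, 0.753, 2.445, 2.445, 3.8019, 3.8019]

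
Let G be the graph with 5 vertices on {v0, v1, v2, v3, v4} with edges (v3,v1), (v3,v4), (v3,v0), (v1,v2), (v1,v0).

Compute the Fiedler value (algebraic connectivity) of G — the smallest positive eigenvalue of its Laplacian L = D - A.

Degrees: deg(v0) = 2, deg(v1) = 3, deg(v2) = 1, deg(v3) = 3, deg(v4) = 1.
L = D − A with rows/columns ordered (v0, v1, v2, v3, v4):
  [ 2, -1,  0, -1,  0]
  [-1,  3, -1, -1,  0]
  [ 0, -1,  1,  0,  0]
  [-1, -1,  0,  3, -1]
  [ 0,  0,  0, -1,  1]
Characteristic polynomial: det(λI − L) = λ(λ² − 5λ + 3)(λ² − 5λ + 5).
Roots: λ = 0; (λ² − 5λ + 3) = 0 ⇒ λ = (5 ± √13)/2 ≈ 0.6972, 4.3028; (λ² − 5λ + 5) = 0 ⇒ λ = (5 ± √5)/2 ≈ 1.382, 3.618.
(Check: the roots sum (with multiplicity) to 10, matching trace L = Σdeg = 2·5 = 10.)
Laplacian eigenvalues: [0.0, 0.6972, 1.382, 3.618, 4.3028]. Algebraic connectivity (smallest non-zero eigenvalue) = 0.6972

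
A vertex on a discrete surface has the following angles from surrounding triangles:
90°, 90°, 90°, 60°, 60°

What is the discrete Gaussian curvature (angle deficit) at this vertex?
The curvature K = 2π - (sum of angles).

Sum of angles = 390°. K = 360° - 390° = -30° = -π/6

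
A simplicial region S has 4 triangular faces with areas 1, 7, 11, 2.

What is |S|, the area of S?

1 + 7 + 11 + 2 = 21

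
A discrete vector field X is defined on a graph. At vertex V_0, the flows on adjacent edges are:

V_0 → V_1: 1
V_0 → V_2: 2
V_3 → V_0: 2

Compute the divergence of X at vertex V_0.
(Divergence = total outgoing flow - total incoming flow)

Divergence = sum of outgoing flows = 1 + 2 + (-2) = 1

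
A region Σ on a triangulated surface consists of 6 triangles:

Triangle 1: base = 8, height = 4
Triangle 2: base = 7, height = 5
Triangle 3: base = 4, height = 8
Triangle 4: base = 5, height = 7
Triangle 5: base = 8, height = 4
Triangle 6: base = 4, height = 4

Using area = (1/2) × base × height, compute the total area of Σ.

(1/2)×8×4 + (1/2)×7×5 + (1/2)×4×8 + (1/2)×5×7 + (1/2)×8×4 + (1/2)×4×4 = 91.0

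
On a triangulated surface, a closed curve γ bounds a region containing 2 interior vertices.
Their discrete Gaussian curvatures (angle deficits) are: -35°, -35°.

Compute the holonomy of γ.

Holonomy = total enclosed curvature = (-35°) + (-35°) = -70°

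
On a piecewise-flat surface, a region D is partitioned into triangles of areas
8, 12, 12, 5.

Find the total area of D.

8 + 12 + 12 + 5 = 37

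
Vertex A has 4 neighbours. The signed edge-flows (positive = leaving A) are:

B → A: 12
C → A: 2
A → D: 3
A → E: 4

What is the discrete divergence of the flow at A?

Divergence = sum of outgoing flows = (-12) + (-2) + 3 + 4 = -7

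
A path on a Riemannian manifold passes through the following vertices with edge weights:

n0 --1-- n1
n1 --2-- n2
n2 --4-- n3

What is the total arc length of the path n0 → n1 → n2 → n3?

Arc length = 1 + 2 + 4 = 7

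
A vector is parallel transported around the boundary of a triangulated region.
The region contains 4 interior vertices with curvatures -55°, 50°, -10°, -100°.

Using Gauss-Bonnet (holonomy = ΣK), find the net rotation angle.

Holonomy = total enclosed curvature = (-55°) + 50° + (-10°) + (-100°) = -115°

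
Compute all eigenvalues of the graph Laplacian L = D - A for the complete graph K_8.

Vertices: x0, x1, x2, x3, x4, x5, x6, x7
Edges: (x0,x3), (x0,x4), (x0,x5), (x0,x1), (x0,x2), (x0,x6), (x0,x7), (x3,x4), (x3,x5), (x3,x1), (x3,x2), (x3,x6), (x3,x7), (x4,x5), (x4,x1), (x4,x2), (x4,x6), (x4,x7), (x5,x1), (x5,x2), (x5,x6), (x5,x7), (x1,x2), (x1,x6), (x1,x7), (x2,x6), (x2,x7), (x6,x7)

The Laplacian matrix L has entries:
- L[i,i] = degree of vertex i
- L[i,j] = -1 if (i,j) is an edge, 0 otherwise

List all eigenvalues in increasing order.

For the complete graph K_n, L = nI − J (J = all-ones matrix). J has eigenvalues n (once, eigenvector 𝟙) and 0 (multiplicity n−1), so L has eigenvalues 0 (once) and n (multiplicity n−1). Here n = 8: eigenvalue 0 once and 8 with multiplicity 7.
Laplacian eigenvalues (increasing order): [0.0, 8.0, 8.0, 8.0, 8.0, 8.0, 8.0, 8.0]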